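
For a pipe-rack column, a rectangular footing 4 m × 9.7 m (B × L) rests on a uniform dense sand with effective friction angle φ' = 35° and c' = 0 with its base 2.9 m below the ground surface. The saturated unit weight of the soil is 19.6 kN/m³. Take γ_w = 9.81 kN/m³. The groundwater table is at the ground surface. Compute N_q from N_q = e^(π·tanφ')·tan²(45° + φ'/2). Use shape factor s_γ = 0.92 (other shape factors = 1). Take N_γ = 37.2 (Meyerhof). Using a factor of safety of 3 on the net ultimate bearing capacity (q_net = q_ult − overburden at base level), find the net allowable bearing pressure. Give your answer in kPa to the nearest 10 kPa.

q_all(net) ≈ 530 kPa

N_q = e^(π·tan35°)·tan²(62.5°) = 33.3.
With the water table at the surface the whole profile is submerged: γ' = 19.6 − 9.81 = 9.79 kN/m³, so q = γ'·D_f = 28.391 kPa; the same γ' applies in the ½γBN_γ term.
q_ult = q·N_q + 0.5·γ·B·N_γ·s_γ
     = 28.391 × 33.296 + 0.5 × 9.79 × 4 × 37.2 × 0.92
     = 945.31 + 670.11 = 1615.4 kPa.
q_net = 1615.4 − 28.391 = 1587 kPa.
q_all(net) = 1587 / 3 = 529.01 kPa.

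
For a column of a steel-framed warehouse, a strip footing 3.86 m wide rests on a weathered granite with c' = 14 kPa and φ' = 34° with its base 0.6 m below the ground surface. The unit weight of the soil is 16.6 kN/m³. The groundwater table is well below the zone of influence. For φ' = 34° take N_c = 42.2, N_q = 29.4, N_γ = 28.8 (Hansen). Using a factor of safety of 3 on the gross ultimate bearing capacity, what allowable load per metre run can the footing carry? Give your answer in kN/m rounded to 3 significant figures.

Effective surcharge at the founding depth q = γ·D_f = 16.6 × 0.6 = 9.96 kPa.
q_ult = c·N_c + q·N_q + 0.5·γ·B·N_γ
     = 14 × 42.2 + 9.96 × 29.4 + 0.5 × 16.6 × 3.86 × 28.8
     = 590.8 + 292.82 + 922.69 = 1806.3 kPa.
Gross allowable pressure q_all = 1806.3 / 3 = 602.11 kPa.
Allowable wall load = q_all × B = 602.11 × 3.86 = 2324.1 kN per metre run.

≈ 2320 kN/m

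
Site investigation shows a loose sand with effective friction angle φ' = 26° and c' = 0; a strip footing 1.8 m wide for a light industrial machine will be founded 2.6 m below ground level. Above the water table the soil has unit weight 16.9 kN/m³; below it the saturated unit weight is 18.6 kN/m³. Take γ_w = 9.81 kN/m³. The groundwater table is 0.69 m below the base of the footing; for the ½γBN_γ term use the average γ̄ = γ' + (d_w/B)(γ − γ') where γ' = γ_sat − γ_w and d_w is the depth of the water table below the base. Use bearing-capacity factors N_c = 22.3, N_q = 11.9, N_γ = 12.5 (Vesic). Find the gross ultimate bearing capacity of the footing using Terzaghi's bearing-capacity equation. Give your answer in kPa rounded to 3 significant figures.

q_ult ≈ 657 kPa

q = γ·D_f = 16.9 × 2.6 = 43.94 kPa.
γ' = 8.79 kN/m³; averaging over the depth B below the base, γ̄ = γ' + (d_w/B)(γ − γ') = 11.899 kN/m³.
q·N_q = 43.94 × 11.9 = 522.89 kPa
0.5·γ·B·N_γ = 0.5 × 11.899 × 1.8 × 12.5 = 133.86 kPa
q_ult = 522.89 + 133.86 = 656.75 kPa.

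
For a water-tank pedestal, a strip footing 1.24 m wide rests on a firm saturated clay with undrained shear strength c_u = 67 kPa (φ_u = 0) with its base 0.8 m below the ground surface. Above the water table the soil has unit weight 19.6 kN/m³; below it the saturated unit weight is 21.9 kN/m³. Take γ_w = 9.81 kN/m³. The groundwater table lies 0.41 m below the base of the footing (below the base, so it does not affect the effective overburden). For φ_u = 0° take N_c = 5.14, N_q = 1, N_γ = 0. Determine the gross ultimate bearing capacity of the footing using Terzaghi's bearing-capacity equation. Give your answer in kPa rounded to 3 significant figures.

q_ult ≈ 360 kPa

q = γ·D_f = 19.6 × 0.8 = 15.68 kPa.
c·N_c = 67 × 5.14 = 344.38 kPa
q·N_q = 15.68 × 1 = 15.68 kPa
q_ult = 344.38 + 15.68 = 360.06 kPa.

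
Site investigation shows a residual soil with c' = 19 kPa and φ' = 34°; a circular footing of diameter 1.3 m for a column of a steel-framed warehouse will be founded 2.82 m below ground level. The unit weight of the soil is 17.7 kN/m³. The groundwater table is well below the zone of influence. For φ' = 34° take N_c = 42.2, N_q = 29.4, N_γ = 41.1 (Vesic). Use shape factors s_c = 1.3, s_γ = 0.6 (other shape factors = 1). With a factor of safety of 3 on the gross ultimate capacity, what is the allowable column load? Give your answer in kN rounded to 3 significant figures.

Effective surcharge at the founding depth q = γ·D_f = 17.7 × 2.82 = 49.914 kPa.
q_ult = c·N_c·s_c + q·N_q + 0.5·γ·B·N_γ·s_γ
     = 19 × 42.2 × 1.3 + 49.914 × 29.4 + 0.5 × 17.7 × 1.3 × 41.1 × 0.6
     = 1042.3 + 1467.5 + 283.71 = 2793.5 kPa.
Gross allowable pressure q_all = 2793.5 / 3 = 931.17 kPa.
Footing area = 1.3273 m², so allowable column load = 931.17 × 1.3273 = 1235.9 kN.

P_all ≈ 1240 kN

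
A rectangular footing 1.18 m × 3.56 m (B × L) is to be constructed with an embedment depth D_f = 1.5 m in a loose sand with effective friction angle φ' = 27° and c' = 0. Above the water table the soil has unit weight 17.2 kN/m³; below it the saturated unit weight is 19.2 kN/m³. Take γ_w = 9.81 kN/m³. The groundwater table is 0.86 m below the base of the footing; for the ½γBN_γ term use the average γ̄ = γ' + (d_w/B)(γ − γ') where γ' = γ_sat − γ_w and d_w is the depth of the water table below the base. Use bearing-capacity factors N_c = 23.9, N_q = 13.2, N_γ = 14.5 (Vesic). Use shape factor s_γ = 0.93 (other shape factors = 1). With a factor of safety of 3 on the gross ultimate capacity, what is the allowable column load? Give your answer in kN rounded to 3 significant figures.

P_all ≈ 645 kN

Overburden at base level: q = 17.2 × 1.5 = 25.8 kPa.
The water table is 0.86 m below the base (< B = 1.18 m), so the ½γBN_γ term uses γ̄ = γ' + (d_w/B)(γ − γ') = 9.39 + (0.86/1.18)(17.2 − 9.39) = 15.082 kN/m³.
Surcharge term q·N_q = 25.8 × 13.2 = 340.56 kPa; self-weight term 0.5·γ·B·N_γ·s_γ = 0.5 × 15.082 × 1.18 × 14.5 × 0.93 = 119.99 kPa.
q_ult = 340.56 + 119.99 = 460.55 kPa.
Gross allowable pressure q_all = 460.55 / 3 = 153.52 kPa.
Footing area = 4.2008 m², so allowable column load = 153.52 × 4.2008 = 644.9 kN.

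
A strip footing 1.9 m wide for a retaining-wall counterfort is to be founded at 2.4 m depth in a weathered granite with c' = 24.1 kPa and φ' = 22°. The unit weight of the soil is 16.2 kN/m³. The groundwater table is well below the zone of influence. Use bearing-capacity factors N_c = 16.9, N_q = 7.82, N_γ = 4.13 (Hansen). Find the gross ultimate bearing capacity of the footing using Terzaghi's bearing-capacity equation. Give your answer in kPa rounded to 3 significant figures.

q_ult ≈ 775 kPa

Overburden at base level: q = 16.2 × 2.4 = 38.88 kPa.
Cohesion term c·N_c = 24.1 × 16.9 = 407.29 kPa; surcharge term q·N_q = 38.88 × 7.82 = 304.04 kPa; self-weight term 0.5·γ·B·N_γ = 0.5 × 16.2 × 1.9 × 4.13 = 63.561 kPa.
q_ult = 407.29 + 304.04 + 63.561 = 774.89 kPa.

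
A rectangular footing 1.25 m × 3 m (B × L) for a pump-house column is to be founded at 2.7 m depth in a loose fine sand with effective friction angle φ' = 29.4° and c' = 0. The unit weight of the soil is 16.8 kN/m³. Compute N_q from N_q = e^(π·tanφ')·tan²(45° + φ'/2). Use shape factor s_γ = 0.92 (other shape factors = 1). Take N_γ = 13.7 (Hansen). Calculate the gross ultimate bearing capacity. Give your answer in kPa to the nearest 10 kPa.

tan29.4° = 0.5635, so N_q = e^(π×0.5635)·tan²(59.7°) = 5.872 × 2.929 = 17.2.
Overburden at base level: q = 16.8 × 2.7 = 45.36 kPa.
Surcharge term q·N_q = 45.36 × 17.196 = 780.03 kPa; self-weight term 0.5·γ·B·N_γ·s_γ = 0.5 × 16.8 × 1.25 × 13.7 × 0.92 = 132.34 kPa.
q_ult = 780.03 + 132.34 = 912.37 kPa.

q_ult ≈ 910 kPa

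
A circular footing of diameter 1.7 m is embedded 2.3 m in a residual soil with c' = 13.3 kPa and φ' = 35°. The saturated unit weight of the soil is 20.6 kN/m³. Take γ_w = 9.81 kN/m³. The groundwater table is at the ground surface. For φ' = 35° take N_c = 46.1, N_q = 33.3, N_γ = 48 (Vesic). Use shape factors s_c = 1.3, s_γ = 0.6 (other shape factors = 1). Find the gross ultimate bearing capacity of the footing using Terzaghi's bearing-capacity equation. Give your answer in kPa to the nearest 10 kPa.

q_ult ≈ 1890 kPa

γ' = 20.6 − 9.81 = 10.79 kN/m³ (submerged throughout). q = 10.79 × 2.3 = 24.817 kPa; the same γ' applies in the ½γBN_γ term.
c·N_c·s_c = 13.3 × 46.1 × 1.3 = 797.07 kPa
q·N_q = 24.817 × 33.3 = 826.41 kPa
0.5·γ·B·N_γ·s_γ = 0.5 × 10.79 × 1.7 × 48 × 0.6 = 264.14 kPa
q_ult = 797.07 + 826.41 + 264.14 = 1887.6 kPa.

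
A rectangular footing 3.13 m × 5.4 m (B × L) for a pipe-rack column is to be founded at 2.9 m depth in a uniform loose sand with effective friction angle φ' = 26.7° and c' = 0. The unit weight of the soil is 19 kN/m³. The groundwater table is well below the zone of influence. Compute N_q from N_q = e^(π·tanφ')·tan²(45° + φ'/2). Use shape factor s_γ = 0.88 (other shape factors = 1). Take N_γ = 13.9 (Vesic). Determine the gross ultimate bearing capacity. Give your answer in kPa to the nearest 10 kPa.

q_ult ≈ 1070 kPa

tan26.7° = 0.5029, so N_q = e^(π×0.5029)·tan²(58.35°) = 4.855 × 2.632 = 12.78.
Overburden at base level: q = 19 × 2.9 = 55.1 kPa.
Surcharge term q·N_q = 55.1 × 12.778 = 704.09 kPa; self-weight term 0.5·γ·B·N_γ·s_γ = 0.5 × 19 × 3.13 × 13.9 × 0.88 = 363.72 kPa.
q_ult = 704.09 + 363.72 = 1067.8 kPa.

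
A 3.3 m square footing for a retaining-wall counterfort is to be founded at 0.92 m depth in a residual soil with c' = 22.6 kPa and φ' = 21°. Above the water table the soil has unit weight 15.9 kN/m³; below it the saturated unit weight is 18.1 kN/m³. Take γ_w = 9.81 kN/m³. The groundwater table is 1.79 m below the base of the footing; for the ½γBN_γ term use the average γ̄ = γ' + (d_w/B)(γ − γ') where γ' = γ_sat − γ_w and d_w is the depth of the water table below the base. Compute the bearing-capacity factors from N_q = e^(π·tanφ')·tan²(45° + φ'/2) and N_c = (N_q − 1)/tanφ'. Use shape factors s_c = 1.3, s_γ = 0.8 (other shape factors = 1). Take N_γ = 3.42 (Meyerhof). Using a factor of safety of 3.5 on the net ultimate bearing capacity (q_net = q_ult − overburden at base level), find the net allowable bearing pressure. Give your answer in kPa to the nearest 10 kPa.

q_all(net) ≈ 170 kPa

N_q = e^(π·tan21°)·tan²(55.5°) = 7.07; N_c = (N_q − 1)/tanφ' = 15.81.
Overburden at base level: q = 15.9 × 0.92 = 14.628 kPa.
The water table is 1.79 m below the base (< B = 3.3 m), so the ½γBN_γ term uses γ̄ = γ' + (d_w/B)(γ − γ') = 8.29 + (1.79/3.3)(15.9 − 8.29) = 12.418 kN/m³.
Cohesion term c·N_c·s_c = 22.6 × 15.815 × 1.3 = 464.64 kPa; surcharge term q·N_q = 14.628 × 7.0708 = 103.43 kPa; self-weight term 0.5·γ·B·N_γ·s_γ = 0.5 × 12.418 × 3.3 × 3.42 × 0.8 = 56.059 kPa.
q_ult = 464.64 + 103.43 + 56.059 = 624.13 kPa.
q_net = 624.13 − 14.628 = 609.5 kPa.
q_all(net) = 609.5 / 3.5 = 174.14 kPa.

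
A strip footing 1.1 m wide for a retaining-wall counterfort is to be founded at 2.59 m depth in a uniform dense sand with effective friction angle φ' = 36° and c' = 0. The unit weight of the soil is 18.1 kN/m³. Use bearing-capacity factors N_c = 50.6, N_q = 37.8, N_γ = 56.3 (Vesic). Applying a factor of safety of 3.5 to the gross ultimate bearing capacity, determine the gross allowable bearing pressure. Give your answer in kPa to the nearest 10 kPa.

q_all ≈ 670 kPa

q = γ·D_f = 18.1 × 2.59 = 46.879 kPa.
q·N_q = 46.879 × 37.8 = 1772 kPa
0.5·γ·B·N_γ = 0.5 × 18.1 × 1.1 × 56.3 = 560.47 kPa
q_ult = 1772 + 560.47 = 2332.5 kPa.
q_all = q_ult / FS = 2332.5 / 3.5 = 666.43 kPa.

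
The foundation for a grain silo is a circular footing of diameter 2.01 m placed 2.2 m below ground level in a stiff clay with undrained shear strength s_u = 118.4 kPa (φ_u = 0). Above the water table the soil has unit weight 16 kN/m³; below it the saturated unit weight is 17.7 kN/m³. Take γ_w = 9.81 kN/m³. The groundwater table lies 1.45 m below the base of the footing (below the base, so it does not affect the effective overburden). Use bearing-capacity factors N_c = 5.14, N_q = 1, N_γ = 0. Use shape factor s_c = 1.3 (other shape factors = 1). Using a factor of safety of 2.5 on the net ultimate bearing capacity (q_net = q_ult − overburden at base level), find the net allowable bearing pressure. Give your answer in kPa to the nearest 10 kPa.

q = γ·D_f = 16 × 2.2 = 35.2 kPa.
c·N_c·s_c = 118.4 × 5.14 × 1.3 = 791.15 kPa
q·N_q = 35.2 × 1 = 35.2 kPa
q_ult = 791.15 + 35.2 = 826.35 kPa.
q_net = 826.35 − 35.2 = 791.15 kPa.
q_all(net) = 791.15 / 2.5 = 316.46 kPa.

q_all(net) ≈ 320 kPa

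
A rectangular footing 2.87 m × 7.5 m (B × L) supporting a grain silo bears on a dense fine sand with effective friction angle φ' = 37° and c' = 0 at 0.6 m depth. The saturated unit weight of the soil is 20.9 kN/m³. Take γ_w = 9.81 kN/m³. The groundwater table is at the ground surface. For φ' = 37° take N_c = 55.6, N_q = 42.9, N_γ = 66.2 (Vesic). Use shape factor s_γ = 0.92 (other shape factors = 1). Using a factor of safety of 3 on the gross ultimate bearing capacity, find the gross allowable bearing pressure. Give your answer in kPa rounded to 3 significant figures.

γ' = 20.9 − 9.81 = 11.09 kN/m³ (submerged throughout). q = 11.09 × 0.6 = 6.654 kPa; the same γ' applies in the ½γBN_γ term.
q·N_q = 6.654 × 42.9 = 285.46 kPa
0.5·γ·B·N_γ·s_γ = 0.5 × 11.09 × 2.87 × 66.2 × 0.92 = 969.24 kPa
q_ult = 285.46 + 969.24 = 1254.7 kPa.
q_all = 1254.7 / 3 = 418.23 kPa.

q_all ≈ 418 kPa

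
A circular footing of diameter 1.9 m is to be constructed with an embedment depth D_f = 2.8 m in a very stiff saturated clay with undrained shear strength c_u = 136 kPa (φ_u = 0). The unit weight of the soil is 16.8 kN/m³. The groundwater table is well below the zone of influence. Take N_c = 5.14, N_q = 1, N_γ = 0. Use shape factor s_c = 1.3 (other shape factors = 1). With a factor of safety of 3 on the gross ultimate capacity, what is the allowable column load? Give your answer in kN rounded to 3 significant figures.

Overburden at base level: q = 16.8 × 2.8 = 47.04 kPa.
Cohesion term c·N_c·s_c = 136 × 5.14 × 1.3 = 908.75 kPa; surcharge term q·N_q = 47.04 × 1 = 47.04 kPa.
q_ult = 908.75 + 47.04 = 955.79 kPa.
Gross allowable pressure q_all = 955.79 / 3 = 318.6 kPa.
Footing area = 2.8353 m², so allowable column load = 318.6 × 2.8353 = 903.32 kN.

P_all ≈ 903 kN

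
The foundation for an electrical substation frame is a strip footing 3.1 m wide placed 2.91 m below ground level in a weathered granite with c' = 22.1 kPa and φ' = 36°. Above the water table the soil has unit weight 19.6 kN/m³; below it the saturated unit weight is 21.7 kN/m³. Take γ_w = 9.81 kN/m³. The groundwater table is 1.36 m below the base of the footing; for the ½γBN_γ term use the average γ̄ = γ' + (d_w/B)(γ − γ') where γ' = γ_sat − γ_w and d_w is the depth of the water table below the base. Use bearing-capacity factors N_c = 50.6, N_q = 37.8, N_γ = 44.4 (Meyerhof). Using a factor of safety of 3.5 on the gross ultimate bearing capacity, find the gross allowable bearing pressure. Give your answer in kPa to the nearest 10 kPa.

q_all ≈ 1240 kPa

Effective surcharge at the founding depth q = γ·D_f = 19.6 × 2.91 = 57.036 kPa.
With d_w = 1.36 m < B, γ̄ = 11.89 + (1.36/3.1) × (19.6 − 11.89) = 15.272 kN/m³.
q_ult = c·N_c + q·N_q + 0.5·γ·B·N_γ
     = 22.1 × 50.6 + 57.036 × 37.8 + 0.5 × 15.272 × 3.1 × 44.4
     = 1118.3 + 2156 + 1051.1 = 4325.3 kPa.
q_all = 4325.3 / 3.5 = 1235.8 kPa.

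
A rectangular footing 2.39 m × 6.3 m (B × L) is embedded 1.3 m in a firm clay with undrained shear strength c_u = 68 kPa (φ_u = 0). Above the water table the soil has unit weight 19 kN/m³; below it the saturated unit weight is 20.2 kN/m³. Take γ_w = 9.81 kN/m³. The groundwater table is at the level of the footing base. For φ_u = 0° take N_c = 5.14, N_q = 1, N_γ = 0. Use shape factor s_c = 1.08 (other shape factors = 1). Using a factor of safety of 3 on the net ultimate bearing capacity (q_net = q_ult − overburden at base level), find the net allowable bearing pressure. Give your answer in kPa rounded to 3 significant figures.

q_all(net) ≈ 126 kPa

q = γ·D_f = 19 × 1.3 = 24.7 kPa.
c·N_c·s_c = 68 × 5.14 × 1.08 = 377.48 kPa
q·N_q = 24.7 × 1 = 24.7 kPa
q_ult = 377.48 + 24.7 = 402.18 kPa.
q_net = 402.18 − 24.7 = 377.48 kPa.
q_all(net) = 377.48 / 3 = 125.83 kPa.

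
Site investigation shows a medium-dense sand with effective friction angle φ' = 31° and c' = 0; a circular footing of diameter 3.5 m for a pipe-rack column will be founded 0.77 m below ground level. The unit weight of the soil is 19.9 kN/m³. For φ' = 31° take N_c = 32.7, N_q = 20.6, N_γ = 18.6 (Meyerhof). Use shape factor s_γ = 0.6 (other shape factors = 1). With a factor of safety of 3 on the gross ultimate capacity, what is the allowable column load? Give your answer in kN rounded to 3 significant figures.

Effective surcharge at the founding depth q = γ·D_f = 19.9 × 0.77 = 15.323 kPa.
q_ult = q·N_q + 0.5·γ·B·N_γ·s_γ
     = 15.323 × 20.6 + 0.5 × 19.9 × 3.5 × 18.6 × 0.6
     = 315.65 + 388.65 = 704.3 kPa.
Gross allowable pressure q_all = 704.3 / 3 = 234.77 kPa.
Footing area = 9.6211 m², so allowable column load = 234.77 × 9.6211 = 2258.7 kN.

P_all ≈ 2260 kN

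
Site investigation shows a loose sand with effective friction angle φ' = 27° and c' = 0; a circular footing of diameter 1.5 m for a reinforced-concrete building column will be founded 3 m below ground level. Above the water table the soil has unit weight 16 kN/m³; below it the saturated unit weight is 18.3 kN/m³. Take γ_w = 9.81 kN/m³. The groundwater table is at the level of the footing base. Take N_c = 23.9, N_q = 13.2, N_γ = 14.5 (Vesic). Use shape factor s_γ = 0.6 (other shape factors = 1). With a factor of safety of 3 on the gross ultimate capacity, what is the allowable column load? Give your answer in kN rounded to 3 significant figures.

Overburden at base level: q = 16 × 3 = 48 kPa.
Below the base the soil is submerged, so the ½γBN_γ term uses γ' = 18.3 − 9.81 = 8.49 kN/m³.
Surcharge term q·N_q = 48 × 13.2 = 633.6 kPa; self-weight term 0.5·γ·B·N_γ·s_γ = 0.5 × 8.49 × 1.5 × 14.5 × 0.6 = 55.397 kPa.
q_ult = 633.6 + 55.397 = 689 kPa.
Gross allowable pressure q_all = 689 / 3 = 229.67 kPa.
Footing area = 1.7671 m², so allowable column load = 229.67 × 1.7671 = 405.84 kN.

P_all ≈ 406 kN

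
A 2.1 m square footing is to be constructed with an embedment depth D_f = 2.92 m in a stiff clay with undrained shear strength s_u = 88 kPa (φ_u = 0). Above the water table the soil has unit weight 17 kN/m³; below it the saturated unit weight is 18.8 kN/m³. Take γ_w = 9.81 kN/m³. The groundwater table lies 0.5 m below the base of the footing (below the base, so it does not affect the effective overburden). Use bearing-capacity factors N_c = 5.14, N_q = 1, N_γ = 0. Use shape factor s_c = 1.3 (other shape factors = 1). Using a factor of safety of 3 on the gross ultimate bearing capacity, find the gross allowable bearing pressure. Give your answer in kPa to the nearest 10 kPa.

Effective surcharge at the founding depth q = γ·D_f = 17 × 2.92 = 49.64 kPa.
q_ult = c·N_c·s_c + q·N_q
     = 88 × 5.14 × 1.3 + 49.64 × 1
     = 588.02 + 49.64 = 637.66 kPa.
q_all = 637.66 / 3 = 212.55 kPa.

q_all ≈ 210 kPa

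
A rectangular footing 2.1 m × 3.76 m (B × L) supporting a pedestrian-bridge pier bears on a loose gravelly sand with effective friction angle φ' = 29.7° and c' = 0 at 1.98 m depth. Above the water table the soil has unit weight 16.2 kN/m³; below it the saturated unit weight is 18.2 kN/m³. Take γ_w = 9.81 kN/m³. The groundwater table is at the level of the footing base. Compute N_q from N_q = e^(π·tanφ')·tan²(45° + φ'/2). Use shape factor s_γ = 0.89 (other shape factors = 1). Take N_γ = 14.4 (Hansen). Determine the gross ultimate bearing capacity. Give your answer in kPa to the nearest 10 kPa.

q_ult ≈ 680 kPa

tan29.7° = 0.5704, so N_q = e^(π×0.5704)·tan²(59.85°) = 6.001 × 2.964 = 17.79.
Overburden at base level: q = 16.2 × 1.98 = 32.076 kPa.
Below the base the soil is submerged, so the ½γBN_γ term uses γ' = 18.2 − 9.81 = 8.39 kN/m³.
Surcharge term q·N_q = 32.076 × 17.787 = 570.54 kPa; self-weight term 0.5·γ·B·N_γ·s_γ = 0.5 × 8.39 × 2.1 × 14.4 × 0.89 = 112.9 kPa.
q_ult = 570.54 + 112.9 = 683.44 kPa.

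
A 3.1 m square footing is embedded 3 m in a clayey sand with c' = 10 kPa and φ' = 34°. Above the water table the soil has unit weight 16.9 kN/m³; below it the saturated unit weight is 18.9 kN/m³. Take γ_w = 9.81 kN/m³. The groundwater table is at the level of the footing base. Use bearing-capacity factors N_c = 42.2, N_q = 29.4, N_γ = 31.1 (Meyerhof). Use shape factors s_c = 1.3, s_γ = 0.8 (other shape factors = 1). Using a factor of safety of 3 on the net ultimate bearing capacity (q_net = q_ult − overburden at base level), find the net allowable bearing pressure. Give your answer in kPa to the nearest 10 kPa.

q = γ·D_f = 16.9 × 3 = 50.7 kPa.
For the ½γBN_γ term take γ' = 18.9 − 9.81 = 9.09 kN/m³ (soil below base is submerged).
c·N_c·s_c = 10 × 42.2 × 1.3 = 548.6 kPa
q·N_q = 50.7 × 29.4 = 1490.6 kPa
0.5·γ·B·N_γ·s_γ = 0.5 × 9.09 × 3.1 × 31.1 × 0.8 = 350.55 kPa
q_ult = 548.6 + 1490.6 + 350.55 = 2389.7 kPa.
q_net = 2389.7 − 50.7 = 2339 kPa.
q_all(net) = 2339 / 3 = 779.68 kPa.

q_all(net) ≈ 780 kPa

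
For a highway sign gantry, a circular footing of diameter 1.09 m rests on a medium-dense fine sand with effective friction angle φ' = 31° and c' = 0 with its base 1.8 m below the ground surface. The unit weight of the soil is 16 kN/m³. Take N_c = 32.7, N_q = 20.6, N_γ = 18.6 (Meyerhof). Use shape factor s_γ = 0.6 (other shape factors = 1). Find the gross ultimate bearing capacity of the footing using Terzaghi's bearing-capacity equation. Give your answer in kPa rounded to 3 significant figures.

Effective surcharge at the founding depth q = γ·D_f = 16 × 1.8 = 28.8 kPa.
q_ult = q·N_q + 0.5·γ·B·N_γ·s_γ
     = 28.8 × 20.6 + 0.5 × 16 × 1.09 × 18.6 × 0.6
     = 593.28 + 97.315 = 690.6 kPa.

q_ult ≈ 691 kPa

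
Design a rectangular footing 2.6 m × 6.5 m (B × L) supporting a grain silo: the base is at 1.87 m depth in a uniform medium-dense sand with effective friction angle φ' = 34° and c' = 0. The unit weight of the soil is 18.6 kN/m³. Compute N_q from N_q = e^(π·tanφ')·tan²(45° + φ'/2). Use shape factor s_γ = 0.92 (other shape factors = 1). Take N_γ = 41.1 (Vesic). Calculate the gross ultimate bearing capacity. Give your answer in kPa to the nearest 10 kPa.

tan34° = 0.6745, so N_q = e^(π×0.6745)·tan²(62°) = 8.323 × 3.537 = 29.44.
q = γ·D_f = 18.6 × 1.87 = 34.782 kPa.
q·N_q = 34.782 × 29.44 = 1024 kPa
0.5·γ·B·N_γ·s_γ = 0.5 × 18.6 × 2.6 × 41.1 × 0.92 = 914.29 kPa
q_ult = 1024 + 914.29 = 1938.3 kPa.

q_ult ≈ 1940 kPa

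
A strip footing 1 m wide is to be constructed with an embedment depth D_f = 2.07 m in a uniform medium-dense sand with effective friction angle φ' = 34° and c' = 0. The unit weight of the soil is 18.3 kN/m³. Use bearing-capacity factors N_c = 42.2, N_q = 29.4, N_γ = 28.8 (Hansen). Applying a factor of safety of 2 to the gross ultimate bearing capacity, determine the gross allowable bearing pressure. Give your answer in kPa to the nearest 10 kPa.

q_all ≈ 690 kPa

Effective surcharge at the founding depth q = γ·D_f = 18.3 × 2.07 = 37.881 kPa.
q_ult = q·N_q + 0.5·γ·B·N_γ
     = 37.881 × 29.4 + 0.5 × 18.3 × 1 × 28.8
     = 1113.7 + 263.52 = 1377.2 kPa.
q_all = q_ult / FS = 1377.2 / 2 = 688.61 kPa.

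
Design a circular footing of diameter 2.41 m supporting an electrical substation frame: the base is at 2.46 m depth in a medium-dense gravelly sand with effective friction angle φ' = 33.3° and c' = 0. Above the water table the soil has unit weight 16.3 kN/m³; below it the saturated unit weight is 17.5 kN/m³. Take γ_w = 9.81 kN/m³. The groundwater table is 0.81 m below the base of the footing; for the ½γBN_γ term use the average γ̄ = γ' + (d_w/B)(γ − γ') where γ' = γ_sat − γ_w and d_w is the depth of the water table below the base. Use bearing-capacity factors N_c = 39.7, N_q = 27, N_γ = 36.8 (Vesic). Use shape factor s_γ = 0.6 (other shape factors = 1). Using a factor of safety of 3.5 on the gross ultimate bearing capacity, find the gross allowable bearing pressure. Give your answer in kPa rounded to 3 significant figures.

q_all ≈ 390 kPa

q = γ·D_f = 16.3 × 2.46 = 40.098 kPa.
γ' = 7.69 kN/m³; averaging over the depth B below the base, γ̄ = γ' + (d_w/B)(γ − γ') = 10.584 kN/m³.
q·N_q = 40.098 × 27 = 1082.6 kPa
0.5·γ·B·N_γ·s_γ = 0.5 × 10.584 × 2.41 × 36.8 × 0.6 = 281.6 kPa
q_ult = 1082.6 + 281.6 = 1364.2 kPa.
q_all = 1364.2 / 3.5 = 389.78 kPa.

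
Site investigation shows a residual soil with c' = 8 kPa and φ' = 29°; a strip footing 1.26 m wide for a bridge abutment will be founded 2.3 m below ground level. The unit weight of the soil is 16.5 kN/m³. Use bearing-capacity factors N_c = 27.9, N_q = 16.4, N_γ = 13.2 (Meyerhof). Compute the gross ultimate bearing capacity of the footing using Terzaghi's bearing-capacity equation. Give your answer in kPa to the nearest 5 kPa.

Overburden at base level: q = 16.5 × 2.3 = 37.95 kPa.
Cohesion term c·N_c = 8 × 27.9 = 223.2 kPa; surcharge term q·N_q = 37.95 × 16.4 = 622.38 kPa; self-weight term 0.5·γ·B·N_γ = 0.5 × 16.5 × 1.26 × 13.2 = 137.21 kPa.
q_ult = 223.2 + 622.38 + 137.21 = 982.79 kPa.

q_ult ≈ 985 kPa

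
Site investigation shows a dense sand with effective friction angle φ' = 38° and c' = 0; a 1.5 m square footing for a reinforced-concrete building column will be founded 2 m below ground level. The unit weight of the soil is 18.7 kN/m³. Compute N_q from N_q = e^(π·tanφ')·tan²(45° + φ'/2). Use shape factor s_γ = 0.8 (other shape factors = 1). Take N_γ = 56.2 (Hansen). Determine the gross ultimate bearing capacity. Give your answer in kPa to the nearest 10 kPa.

q_ult ≈ 2460 kPa

tan38° = 0.7813, so N_q = e^(π×0.7813)·tan²(64°) = 11.64 × 4.204 = 48.93.
q = γ·D_f = 18.7 × 2 = 37.4 kPa.
q·N_q = 37.4 × 48.933 = 1830.1 kPa
0.5·γ·B·N_γ·s_γ = 0.5 × 18.7 × 1.5 × 56.2 × 0.8 = 630.56 kPa
q_ult = 1830.1 + 630.56 = 2460.7 kPa.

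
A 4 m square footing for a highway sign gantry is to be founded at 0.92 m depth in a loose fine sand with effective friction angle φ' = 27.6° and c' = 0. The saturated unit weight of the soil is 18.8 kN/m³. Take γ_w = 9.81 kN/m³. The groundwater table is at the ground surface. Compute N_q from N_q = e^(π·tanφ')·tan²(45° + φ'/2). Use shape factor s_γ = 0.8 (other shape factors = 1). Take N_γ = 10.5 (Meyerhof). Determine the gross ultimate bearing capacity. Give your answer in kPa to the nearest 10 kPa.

q_ult ≈ 270 kPa

tan27.6° = 0.5228, so N_q = e^(π×0.5228)·tan²(58.8°) = 5.167 × 2.726 = 14.09.
With the water table at the surface the whole profile is submerged: γ' = 18.8 − 9.81 = 8.99 kN/m³, so q = γ'·D_f = 8.2708 kPa; the same γ' applies in the ½γBN_γ term.
q_ult = q·N_q + 0.5·γ·B·N_γ·s_γ
     = 8.2708 × 14.089 + 0.5 × 8.99 × 4 × 10.5 × 0.8
     = 116.53 + 151.03 = 267.56 kPa.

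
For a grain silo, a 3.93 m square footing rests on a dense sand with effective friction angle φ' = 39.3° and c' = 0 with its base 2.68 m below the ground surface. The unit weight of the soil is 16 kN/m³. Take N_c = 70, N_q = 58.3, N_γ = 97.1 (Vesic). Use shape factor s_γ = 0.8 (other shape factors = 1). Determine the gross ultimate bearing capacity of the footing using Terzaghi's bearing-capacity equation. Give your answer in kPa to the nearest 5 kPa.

q_ult ≈ 4940 kPa

Effective surcharge at the founding depth q = γ·D_f = 16 × 2.68 = 42.88 kPa.
q_ult = q·N_q + 0.5·γ·B·N_γ·s_γ
     = 42.88 × 58.3 + 0.5 × 16 × 3.93 × 97.1 × 0.8
     = 2499.9 + 2442.3 = 4942.2 kPa.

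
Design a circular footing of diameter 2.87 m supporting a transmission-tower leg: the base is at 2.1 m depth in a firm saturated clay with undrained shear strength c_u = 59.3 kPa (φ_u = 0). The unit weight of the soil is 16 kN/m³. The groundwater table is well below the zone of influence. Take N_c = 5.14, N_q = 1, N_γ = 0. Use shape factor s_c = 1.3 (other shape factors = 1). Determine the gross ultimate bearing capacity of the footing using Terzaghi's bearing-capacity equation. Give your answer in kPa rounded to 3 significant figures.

q_ult ≈ 430 kPa

Effective surcharge at the founding depth q = γ·D_f = 16 × 2.1 = 33.6 kPa.
q_ult = c·N_c·s_c + q·N_q
     = 59.3 × 5.14 × 1.3 + 33.6 × 1
     = 396.24 + 33.6 = 429.84 kPa.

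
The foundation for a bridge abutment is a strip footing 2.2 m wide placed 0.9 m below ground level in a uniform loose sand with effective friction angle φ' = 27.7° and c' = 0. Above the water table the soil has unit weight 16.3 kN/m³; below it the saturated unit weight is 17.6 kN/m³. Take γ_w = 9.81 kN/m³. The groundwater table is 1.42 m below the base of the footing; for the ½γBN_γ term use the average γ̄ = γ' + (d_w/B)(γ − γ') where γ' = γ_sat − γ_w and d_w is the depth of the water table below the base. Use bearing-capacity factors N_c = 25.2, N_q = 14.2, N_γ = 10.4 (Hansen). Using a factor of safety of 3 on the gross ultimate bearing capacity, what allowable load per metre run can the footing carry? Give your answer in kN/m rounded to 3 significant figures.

Overburden at base level: q = 16.3 × 0.9 = 14.67 kPa.
The water table is 1.42 m below the base (< B = 2.2 m), so the ½γBN_γ term uses γ̄ = γ' + (d_w/B)(γ − γ') = 7.79 + (1.42/2.2)(16.3 − 7.79) = 13.283 kN/m³.
Surcharge term q·N_q = 14.67 × 14.2 = 208.31 kPa; self-weight term 0.5·γ·B·N_γ = 0.5 × 13.283 × 2.2 × 10.4 = 151.96 kPa.
q_ult = 208.31 + 151.96 = 360.27 kPa.
Gross allowable pressure q_all = 360.27 / 3 = 120.09 kPa.
Allowable wall load = q_all × B = 120.09 × 2.2 = 264.2 kN per metre run.

≈ 264 kN/m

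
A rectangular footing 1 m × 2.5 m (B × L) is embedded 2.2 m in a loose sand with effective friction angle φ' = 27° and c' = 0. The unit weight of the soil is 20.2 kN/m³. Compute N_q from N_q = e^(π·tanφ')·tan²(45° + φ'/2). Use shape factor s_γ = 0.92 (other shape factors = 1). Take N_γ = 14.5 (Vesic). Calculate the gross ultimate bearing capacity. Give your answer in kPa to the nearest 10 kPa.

q_ult ≈ 720 kPa

tan27° = 0.5095, so N_q = e^(π×0.5095)·tan²(58.5°) = 4.957 × 2.663 = 13.2.
Effective surcharge at the founding depth q = γ·D_f = 20.2 × 2.2 = 44.44 kPa.
q_ult = q·N_q + 0.5·γ·B·N_γ·s_γ
     = 44.44 × 13.199 + 0.5 × 20.2 × 1 × 14.5 × 0.92
     = 586.57 + 134.73 = 721.3 kPa.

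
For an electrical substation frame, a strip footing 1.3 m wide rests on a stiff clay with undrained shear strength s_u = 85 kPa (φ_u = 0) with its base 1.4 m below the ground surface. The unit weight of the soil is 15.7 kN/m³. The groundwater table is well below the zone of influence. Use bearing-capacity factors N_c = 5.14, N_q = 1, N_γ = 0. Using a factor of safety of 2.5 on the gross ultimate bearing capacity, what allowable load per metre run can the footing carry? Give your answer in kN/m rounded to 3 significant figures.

Overburden at base level: q = 15.7 × 1.4 = 21.98 kPa.
Cohesion term c·N_c = 85 × 5.14 = 436.9 kPa; surcharge term q·N_q = 21.98 × 1 = 21.98 kPa.
q_ult = 436.9 + 21.98 = 458.88 kPa.
Gross allowable pressure q_all = 458.88 / 2.5 = 183.55 kPa.
Allowable wall load = q_all × B = 183.55 × 1.3 = 238.62 kN per metre run.

≈ 239 kN/m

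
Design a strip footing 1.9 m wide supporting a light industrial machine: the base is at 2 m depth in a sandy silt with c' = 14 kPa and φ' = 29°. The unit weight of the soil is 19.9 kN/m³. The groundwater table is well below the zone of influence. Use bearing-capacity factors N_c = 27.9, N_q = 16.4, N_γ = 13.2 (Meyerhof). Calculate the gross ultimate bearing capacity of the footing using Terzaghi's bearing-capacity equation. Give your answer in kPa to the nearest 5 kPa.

q_ult ≈ 1295 kPa

q = γ·D_f = 19.9 × 2 = 39.8 kPa.
c·N_c = 14 × 27.9 = 390.6 kPa
q·N_q = 39.8 × 16.4 = 652.72 kPa
0.5·γ·B·N_γ = 0.5 × 19.9 × 1.9 × 13.2 = 249.55 kPa
q_ult = 390.6 + 652.72 + 249.55 = 1292.9 kPa.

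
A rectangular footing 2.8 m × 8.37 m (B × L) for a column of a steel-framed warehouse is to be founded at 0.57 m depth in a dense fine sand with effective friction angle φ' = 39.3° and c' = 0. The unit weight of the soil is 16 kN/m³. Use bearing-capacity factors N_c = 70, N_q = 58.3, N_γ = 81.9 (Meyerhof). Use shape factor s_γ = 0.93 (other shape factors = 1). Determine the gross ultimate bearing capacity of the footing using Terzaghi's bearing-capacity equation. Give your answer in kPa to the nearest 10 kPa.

q = γ·D_f = 16 × 0.57 = 9.12 kPa.
q·N_q = 9.12 × 58.3 = 531.7 kPa
0.5·γ·B·N_γ·s_γ = 0.5 × 16 × 2.8 × 81.9 × 0.93 = 1706.1 kPa
q_ult = 531.7 + 1706.1 = 2237.8 kPa.

q_ult ≈ 2240 kPa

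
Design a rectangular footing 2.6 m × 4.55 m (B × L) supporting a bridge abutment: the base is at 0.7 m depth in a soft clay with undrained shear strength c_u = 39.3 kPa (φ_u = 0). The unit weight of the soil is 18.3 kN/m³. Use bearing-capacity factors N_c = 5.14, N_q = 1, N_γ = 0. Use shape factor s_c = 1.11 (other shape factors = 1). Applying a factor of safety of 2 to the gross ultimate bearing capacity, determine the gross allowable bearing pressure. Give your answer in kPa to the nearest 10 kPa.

q_all ≈ 120 kPa

q = γ·D_f = 18.3 × 0.7 = 12.81 kPa.
c·N_c·s_c = 39.3 × 5.14 × 1.11 = 224.22 kPa
q·N_q = 12.81 × 1 = 12.81 kPa
q_ult = 224.22 + 12.81 = 237.03 kPa.
q_all = q_ult / FS = 237.03 / 2 = 118.52 kPa.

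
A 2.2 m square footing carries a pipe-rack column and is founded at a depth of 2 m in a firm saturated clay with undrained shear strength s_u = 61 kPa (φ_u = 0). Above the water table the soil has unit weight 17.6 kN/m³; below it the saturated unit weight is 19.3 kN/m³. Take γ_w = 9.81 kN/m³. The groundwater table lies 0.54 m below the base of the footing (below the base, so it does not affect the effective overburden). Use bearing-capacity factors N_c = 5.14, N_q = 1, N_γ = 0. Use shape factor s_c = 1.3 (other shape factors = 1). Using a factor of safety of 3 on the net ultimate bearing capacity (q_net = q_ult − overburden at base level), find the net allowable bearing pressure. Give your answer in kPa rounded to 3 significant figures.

q_all(net) ≈ 136 kPa

q = γ·D_f = 17.6 × 2 = 35.2 kPa.
c·N_c·s_c = 61 × 5.14 × 1.3 = 407.6 kPa
q·N_q = 35.2 × 1 = 35.2 kPa
q_ult = 407.6 + 35.2 = 442.8 kPa.
q_net = 442.8 − 35.2 = 407.6 kPa.
q_all(net) = 407.6 / 3 = 135.87 kPa.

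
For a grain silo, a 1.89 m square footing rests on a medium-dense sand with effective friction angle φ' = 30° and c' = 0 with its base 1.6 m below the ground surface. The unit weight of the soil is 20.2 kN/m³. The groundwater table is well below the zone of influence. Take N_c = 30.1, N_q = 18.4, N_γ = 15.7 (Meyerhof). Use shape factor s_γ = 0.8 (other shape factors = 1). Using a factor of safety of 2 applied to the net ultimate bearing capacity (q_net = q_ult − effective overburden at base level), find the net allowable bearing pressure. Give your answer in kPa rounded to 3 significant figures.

Effective surcharge at the founding depth q = γ·D_f = 20.2 × 1.6 = 32.32 kPa.
q_ult = q·N_q + 0.5·γ·B·N_γ·s_γ
     = 32.32 × 18.4 + 0.5 × 20.2 × 1.89 × 15.7 × 0.8
     = 594.69 + 239.76 = 834.45 kPa.
Net ultimate: q_net = 834.45 − 32.32 = 802.13 kPa.
q_all(net) = 802.13 / 2 = 401.06 kPa.

q_all(net) ≈ 401 kPa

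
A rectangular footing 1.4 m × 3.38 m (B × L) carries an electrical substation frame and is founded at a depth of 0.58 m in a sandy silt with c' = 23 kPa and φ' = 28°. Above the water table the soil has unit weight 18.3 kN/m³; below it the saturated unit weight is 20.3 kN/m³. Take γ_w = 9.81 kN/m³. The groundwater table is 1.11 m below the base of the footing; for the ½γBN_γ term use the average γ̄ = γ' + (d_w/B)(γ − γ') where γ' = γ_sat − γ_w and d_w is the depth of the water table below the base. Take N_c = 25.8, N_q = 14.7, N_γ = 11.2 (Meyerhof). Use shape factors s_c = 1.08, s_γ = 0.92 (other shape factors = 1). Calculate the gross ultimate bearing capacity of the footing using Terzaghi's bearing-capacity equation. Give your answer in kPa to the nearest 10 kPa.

q_ult ≈ 920 kPa

q = γ·D_f = 18.3 × 0.58 = 10.614 kPa.
γ' = 10.49 kN/m³; averaging over the depth B below the base, γ̄ = γ' + (d_w/B)(γ − γ') = 16.682 kN/m³.
c·N_c·s_c = 23 × 25.8 × 1.08 = 640.87 kPa
q·N_q = 10.614 × 14.7 = 156.03 kPa
0.5·γ·B·N_γ·s_γ = 0.5 × 16.682 × 1.4 × 11.2 × 0.92 = 120.33 kPa
q_ult = 640.87 + 156.03 + 120.33 = 917.22 kPa.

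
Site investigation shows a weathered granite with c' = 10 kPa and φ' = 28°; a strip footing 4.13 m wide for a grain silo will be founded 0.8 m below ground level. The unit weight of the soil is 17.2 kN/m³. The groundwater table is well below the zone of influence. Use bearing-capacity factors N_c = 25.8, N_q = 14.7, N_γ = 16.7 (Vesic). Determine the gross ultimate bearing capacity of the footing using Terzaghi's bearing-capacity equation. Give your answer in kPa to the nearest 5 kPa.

Overburden at base level: q = 17.2 × 0.8 = 13.76 kPa.
Cohesion term c·N_c = 10 × 25.8 = 258 kPa; surcharge term q·N_q = 13.76 × 14.7 = 202.27 kPa; self-weight term 0.5·γ·B·N_γ = 0.5 × 17.2 × 4.13 × 16.7 = 593.15 kPa.
q_ult = 258 + 202.27 + 593.15 = 1053.4 kPa.

q_ult ≈ 1055 kPa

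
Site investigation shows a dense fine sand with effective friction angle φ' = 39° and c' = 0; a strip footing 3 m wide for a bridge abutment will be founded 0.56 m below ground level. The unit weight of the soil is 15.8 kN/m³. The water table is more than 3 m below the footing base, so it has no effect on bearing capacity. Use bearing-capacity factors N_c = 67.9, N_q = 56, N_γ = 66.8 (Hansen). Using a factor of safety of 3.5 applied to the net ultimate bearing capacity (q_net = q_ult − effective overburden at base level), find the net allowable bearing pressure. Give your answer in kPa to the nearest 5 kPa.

q_all(net) ≈ 590 kPa

Effective surcharge at the founding depth q = γ·D_f = 15.8 × 0.56 = 8.848 kPa.
q_ult = q·N_q + 0.5·γ·B·N_γ
     = 8.848 × 56 + 0.5 × 15.8 × 3 × 66.8
     = 495.49 + 1583.2 = 2078.6 kPa.
Net ultimate: q_net = 2078.6 − 8.848 = 2069.8 kPa.
q_all(net) = 2069.8 / 3.5 = 591.37 kPa.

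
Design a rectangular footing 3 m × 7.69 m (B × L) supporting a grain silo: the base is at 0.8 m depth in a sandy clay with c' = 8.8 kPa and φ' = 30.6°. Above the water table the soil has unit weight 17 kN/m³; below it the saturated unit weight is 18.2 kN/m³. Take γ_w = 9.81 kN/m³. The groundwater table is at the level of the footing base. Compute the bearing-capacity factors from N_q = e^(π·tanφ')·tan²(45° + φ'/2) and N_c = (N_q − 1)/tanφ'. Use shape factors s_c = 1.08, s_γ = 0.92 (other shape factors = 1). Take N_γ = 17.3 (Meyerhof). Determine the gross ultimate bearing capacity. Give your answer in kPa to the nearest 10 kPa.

tan30.6° = 0.5914, so N_q = e^(π×0.5914)·tan²(60.3°) = 6.41 × 3.074 = 19.7.
N_c = (19.7 − 1)/tan30.6° = 31.63.
q = γ·D_f = 17 × 0.8 = 13.6 kPa.
For the ½γBN_γ term take γ' = 18.2 − 9.81 = 8.39 kN/m³ (soil below base is submerged).
c·N_c·s_c = 8.8 × 31.626 × 1.08 = 300.57 kPa
q·N_q = 13.6 × 19.704 = 267.97 kPa
0.5·γ·B·N_γ·s_γ = 0.5 × 8.39 × 3 × 17.3 × 0.92 = 200.3 kPa
q_ult = 300.57 + 267.97 + 200.3 = 768.85 kPa.

q_ult ≈ 770 kPa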